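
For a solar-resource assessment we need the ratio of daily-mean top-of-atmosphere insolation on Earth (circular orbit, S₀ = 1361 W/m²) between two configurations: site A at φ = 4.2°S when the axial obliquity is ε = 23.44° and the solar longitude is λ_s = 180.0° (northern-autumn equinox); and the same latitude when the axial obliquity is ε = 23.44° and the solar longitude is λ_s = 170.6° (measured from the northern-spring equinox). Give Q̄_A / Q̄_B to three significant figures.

— Configuration A (φ=-4.2°):
Solar declination: sin δ = sin ε · sin λ_s = sin 23.44° × sin 180.0° = 0.00000, so δ = +0.000°.
cos H₀ = −tan(-4.2°) tan(+0.000°) = 0.0000, H₀ = 1.5708 rad.
Bracket: H₀ sin φ sin δ + cos φ cos δ sin H₀ = 1.5708×-0.07324×0.00000 + 0.99731×1.00000×1.00000 = -0.000000 + 0.997310 = 0.997310.
Q̄ = (S₀/π) × [bracket] = (1361/π) × 0.997310 = 432.05 W/m².
— Configuration B (φ=-4.2°):
Solar declination: sin δ = sin ε · sin λ_s = sin 23.44° × sin 170.6° = 0.06497, so δ = +3.725°.
cos H₀ = −tan(-4.2°) tan(+3.725°) = 0.0048, H₀ = 1.5660 rad.
Bracket: H₀ sin φ sin δ + cos φ cos δ sin H₀ = 1.5660×-0.07324×0.06497 + 0.99731×0.99789×0.99999 = -0.007452 + 0.995196 = 0.987744.
Q̄ = (S₀/π) × [bracket] = (1361/π) × 0.987744 = 427.91 W/m².
Ratio Q̄_A / Q̄_B = 432.05 / 427.91 = 1.010.

Q̄_A / Q̄_B ≈ 1.01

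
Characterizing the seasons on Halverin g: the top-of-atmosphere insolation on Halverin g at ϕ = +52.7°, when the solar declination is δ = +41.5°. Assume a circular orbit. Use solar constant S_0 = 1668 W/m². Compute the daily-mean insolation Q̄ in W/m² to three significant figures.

cos h₀ = −tan(+52.7°) tan(+41.500°) = -1.1614 ≤ −1 ⇒ polar day, h₀ = π.
Bracket: h₀ sin ϕ sin δ + cos ϕ cos δ sin h₀ = 3.1416×0.79547×0.66262 + 0.60599×0.74896×0.00000 = 1.655920 + 0.000000 = 1.655920.
Q̄ = (S_0/π) × [bracket] = (1668/π) × 1.655920 = 879.2 W/m².

Q̄ ≈ 879 W/m²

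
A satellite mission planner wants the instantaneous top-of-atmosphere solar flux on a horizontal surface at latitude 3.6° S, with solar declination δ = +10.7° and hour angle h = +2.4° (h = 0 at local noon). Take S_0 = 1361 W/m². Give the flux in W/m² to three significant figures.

cos θ_z = sin ϕ sin δ + cos ϕ cos δ cos h = -0.011658 + 0.979814 = 0.968156.
Flux = S_0 · cos θ_z = 1361 × 0.968156 = 1318 W/m².

1.32e+03 W/m²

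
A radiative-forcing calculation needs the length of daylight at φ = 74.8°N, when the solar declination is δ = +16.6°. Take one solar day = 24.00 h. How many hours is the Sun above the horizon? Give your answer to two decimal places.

24.00 h

Sunrise equation: cos H₀ = −tan φ · tan δ = -1.0972 ≤ −1, so the Sun never sets (polar day) and H₀ = π.
Daylight = 2H₀/(2π) × 24.00 h = (3.1416/π) × 24.00 = 24.00 h.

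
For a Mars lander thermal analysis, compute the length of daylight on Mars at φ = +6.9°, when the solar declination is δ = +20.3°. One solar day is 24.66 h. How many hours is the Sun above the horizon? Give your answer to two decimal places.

cos H₀ = −tan φ · tan δ = −tan(+6.9°) × tan(+20.300°) = -0.0448, so H₀ = 1.6156 rad = 92.57°.
Daylight = 2H₀/(2π) × 24.66 h = (1.6156/π) × 24.66 = 12.68 h.

12.68 h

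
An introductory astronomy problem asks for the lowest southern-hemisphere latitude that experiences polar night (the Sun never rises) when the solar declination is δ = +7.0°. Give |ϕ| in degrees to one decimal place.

Polar night requires cos h₀ = −tan ϕ tan δ ≥ 1, i.e. tan ϕ tan δ ≤ −1.
The boundary is |tan ϕ| · |tan δ| = 1, so |ϕ| = 90° − |δ| = 90° − 7.0° = 83.0° in the southern hemisphere.

|ϕ| = 83.0°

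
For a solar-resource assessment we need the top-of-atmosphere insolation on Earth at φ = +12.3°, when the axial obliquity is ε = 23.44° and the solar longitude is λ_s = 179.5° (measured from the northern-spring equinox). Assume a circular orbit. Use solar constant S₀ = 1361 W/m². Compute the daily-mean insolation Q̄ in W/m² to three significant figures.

Solar declination: sin δ = sin ε · sin λ_s = sin 23.44° × sin 179.5° = 0.00347, so δ = +0.199°.
cos H₀ = −tan(+12.3°) tan(+0.199°) = -0.0008, H₀ = 1.5716 rad.
Bracket: H₀ sin φ sin δ + cos φ cos δ sin H₀ = 1.5716×0.21303×0.00347 + 0.97705×0.99999×1.00000 = 0.001162 + 0.977040 = 0.978202.
Q̄ = (S₀/π) × [bracket] = (1361/π) × 0.978202 = 423.8 W/m².

Q̄ ≈ 424 W/m²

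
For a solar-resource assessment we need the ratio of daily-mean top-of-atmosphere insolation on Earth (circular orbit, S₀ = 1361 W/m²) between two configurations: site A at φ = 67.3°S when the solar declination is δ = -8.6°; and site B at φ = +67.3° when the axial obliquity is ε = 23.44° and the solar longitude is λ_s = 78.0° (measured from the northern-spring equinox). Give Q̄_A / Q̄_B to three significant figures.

— Configuration A (φ=-67.3°):
cos H₀ = −tan(-67.3°) tan(-8.600°) = -0.3615, H₀ = 1.9407 rad.
Bracket: H₀ sin φ sin δ + cos φ cos δ sin H₀ = 1.9407×-0.92254×-0.14954 + 0.38591×0.98876×0.93236 = 0.267732 + 0.355763 = 0.623495.
Q̄ = (S₀/π) × [bracket] = (1361/π) × 0.623495 = 270.11 W/m².
— Configuration B (φ=+67.3°):
Solar declination: sin δ = sin ε · sin λ_s = sin 23.44° × sin 78.0° = 0.38910, so δ = +22.898°.
cos H₀ = −tan(+67.3°) tan(+22.898°) = -1.0097 ≤ −1 ⇒ polar day, H₀ = π.
Bracket: H₀ sin φ sin δ + cos φ cos δ sin H₀ = 3.1416×0.92254×0.38910 + 0.38591×0.92120×0.00000 = 1.127710 + 0.000000 = 1.127710.
Q̄ = (S₀/π) × [bracket] = (1361/π) × 1.127710 = 488.55 W/m².
Ratio Q̄_A / Q̄_B = 270.11 / 488.55 = 0.5529.

Q̄_A / Q̄_B ≈ 0.553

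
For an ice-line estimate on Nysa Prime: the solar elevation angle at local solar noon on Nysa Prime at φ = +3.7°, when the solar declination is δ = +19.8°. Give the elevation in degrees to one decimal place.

73.9°

At local noon the hour angle is zero, so the zenith angle equals |φ − δ| = |+3.7° − (+19.800°)| = 16.100°.
Elevation = 90° − 16.100° = 73.9°.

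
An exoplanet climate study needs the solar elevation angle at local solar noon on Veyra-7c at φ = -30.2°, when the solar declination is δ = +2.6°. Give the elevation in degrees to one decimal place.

At local noon the hour angle is zero, so the zenith angle equals |φ − δ| = |-30.2° − (+2.600°)| = 32.800°.
Elevation = 90° − 32.800° = 57.2°.

57.2°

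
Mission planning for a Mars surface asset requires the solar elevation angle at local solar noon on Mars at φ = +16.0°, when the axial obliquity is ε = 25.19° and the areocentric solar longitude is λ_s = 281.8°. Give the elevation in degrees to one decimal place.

sin δ = sin 25.19° × sin 281.8° = -0.41663, so δ = -24.622°.
At local noon the hour angle is zero, so the zenith angle equals |φ − δ| = |+16.0° − (-24.622°)| = 40.622°.
Elevation = 90° − 40.622° = 49.4°.

49.4°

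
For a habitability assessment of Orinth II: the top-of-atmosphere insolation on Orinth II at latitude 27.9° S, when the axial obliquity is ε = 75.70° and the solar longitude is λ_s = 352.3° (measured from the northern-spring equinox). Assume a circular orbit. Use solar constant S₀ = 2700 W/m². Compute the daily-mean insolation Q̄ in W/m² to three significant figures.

Q̄ ≈ 837 W/m²

Solar declination: sin δ = sin ε · sin λ_s = sin 75.70° × sin 352.3° = -0.12983, so δ = -7.460°.
cos H₀ = −tan(-27.9°) tan(-7.460°) = -0.0693, H₀ = 1.6402 rad.
Bracket: H₀ sin φ sin δ + cos φ cos δ sin H₀ = 1.6402×-0.46793×-0.12983 + 0.88377×0.99154×0.99759 = 0.099644 + 0.874181 = 0.973825.
Q̄ = (S₀/π) × [bracket] = (2700/π) × 0.973825 = 836.9 W/m².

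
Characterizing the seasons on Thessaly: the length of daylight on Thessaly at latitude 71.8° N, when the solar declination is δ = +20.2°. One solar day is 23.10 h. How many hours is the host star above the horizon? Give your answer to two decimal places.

Sunrise equation: cos H₀ = −tan φ · tan δ = -1.1191 ≤ −1, so the host star never sets (polar day) and H₀ = π.
Daylight = 2H₀/(2π) × 23.10 h = (3.1416/π) × 23.10 = 23.10 h.

23.10 h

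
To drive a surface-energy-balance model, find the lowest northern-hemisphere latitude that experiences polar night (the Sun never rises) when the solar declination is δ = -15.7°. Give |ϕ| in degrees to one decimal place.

Polar night requires cos h₀ = −tan ϕ tan δ ≥ 1, i.e. tan ϕ tan δ ≤ −1.
The boundary is |tan ϕ| · |tan δ| = 1, so |ϕ| = 90° − |δ| = 90° − 15.7° = 74.3° in the northern hemisphere.

|ϕ| = 74.3°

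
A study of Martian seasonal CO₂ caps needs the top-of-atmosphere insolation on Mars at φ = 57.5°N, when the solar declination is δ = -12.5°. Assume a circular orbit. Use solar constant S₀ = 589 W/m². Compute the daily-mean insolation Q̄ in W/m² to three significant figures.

cos H₀ = −tan(+57.5°) tan(-12.500°) = 0.3480, H₀ = 1.2154 rad.
Bracket: H₀ sin φ sin δ + cos φ cos δ sin H₀ = 1.2154×0.84339×-0.21644 + 0.53730×0.97630×0.93750 = -0.221863 + 0.491781 = 0.269918.
Q̄ = (S₀/π) × [bracket] = (589/π) × 0.269918 = 50.61 W/m².

Q̄ ≈ 50.6 W/m²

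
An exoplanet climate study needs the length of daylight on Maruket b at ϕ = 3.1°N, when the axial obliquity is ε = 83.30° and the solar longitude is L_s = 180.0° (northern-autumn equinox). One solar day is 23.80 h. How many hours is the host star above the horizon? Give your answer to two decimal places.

11.90 h

Solar declination: sin δ = sin ε · sin L_s = sin 83.30° × sin 180.0° = 0.00000, so δ = +0.000°.
cos h₀ = −tan ϕ · tan δ = −tan(+3.1°) × tan(+0.000°) = -0.0000, so h₀ = 1.5708 rad = 90.00°.
Daylight = 2h₀/(2π) × 23.80 h = (1.5708/π) × 23.80 = 11.90 h.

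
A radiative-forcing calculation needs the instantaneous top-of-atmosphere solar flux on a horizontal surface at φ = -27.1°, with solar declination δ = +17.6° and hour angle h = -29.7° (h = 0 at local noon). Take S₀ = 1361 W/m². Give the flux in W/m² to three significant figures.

cos θ_z = sin φ sin δ + cos φ cos δ cos h = -0.137743 + 0.737071 = 0.599328.
Flux = S₀ · cos θ_z = 1361 × 0.599328 = 815.7 W/m².

816 W/m²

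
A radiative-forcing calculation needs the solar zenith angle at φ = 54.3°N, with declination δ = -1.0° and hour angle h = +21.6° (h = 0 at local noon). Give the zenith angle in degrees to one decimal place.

cos θ_z = sin φ sin δ + cos φ cos δ cos h = -0.014173 + 0.542480 = 0.528307.
θ_z = arccos(0.528307) = 58.1°.

θ_z = 58.1°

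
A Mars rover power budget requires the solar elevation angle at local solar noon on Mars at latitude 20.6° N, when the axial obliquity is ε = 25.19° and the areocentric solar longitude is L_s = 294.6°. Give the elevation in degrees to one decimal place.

46.6°

sin δ = sin 25.19° × sin 294.6° = -0.38699, so δ = -22.767°.
At local noon the hour angle is zero, so the zenith angle equals |ϕ − δ| = |+20.6° − (-22.767°)| = 43.367°.
Elevation = 90° − 43.367° = 46.6°.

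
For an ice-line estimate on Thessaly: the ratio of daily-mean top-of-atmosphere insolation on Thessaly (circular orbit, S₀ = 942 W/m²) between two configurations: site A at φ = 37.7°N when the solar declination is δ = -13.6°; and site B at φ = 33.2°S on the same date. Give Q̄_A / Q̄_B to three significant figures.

Q̄_A / Q̄_B ≈ 0.543

— Configuration A (φ=+37.7°):
cos H₀ = −tan(+37.7°) tan(-13.600°) = 0.1870, H₀ = 1.3827 rad.
Bracket: H₀ sin φ sin δ + cos φ cos δ sin H₀ = 1.3827×0.61153×-0.23514 + 0.79122×0.97196×0.98236 = -0.198826 + 0.755468 = 0.556642.
Q̄ = (S₀/π) × [bracket] = (942/π) × 0.556642 = 166.91 W/m².
— Configuration B (φ=-33.2°):
cos H₀ = −tan(-33.2°) tan(-13.600°) = -0.1583, H₀ = 1.7298 rad.
Bracket: H₀ sin φ sin δ + cos φ cos δ sin H₀ = 1.7298×-0.54756×-0.23514 + 0.83676×0.97196×0.98739 = 0.222717 + 0.803042 = 1.025759.
Q̄ = (S₀/π) × [bracket] = (942/π) × 1.025759 = 307.57 W/m².
Ratio Q̄_A / Q̄_B = 166.91 / 307.57 = 0.5427.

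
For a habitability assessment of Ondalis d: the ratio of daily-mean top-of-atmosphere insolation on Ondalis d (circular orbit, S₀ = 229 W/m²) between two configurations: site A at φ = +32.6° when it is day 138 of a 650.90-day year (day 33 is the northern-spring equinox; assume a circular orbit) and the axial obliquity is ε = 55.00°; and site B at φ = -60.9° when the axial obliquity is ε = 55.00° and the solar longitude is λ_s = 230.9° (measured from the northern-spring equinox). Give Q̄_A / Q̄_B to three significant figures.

— Configuration A (φ=+32.6°):
Solar longitude: λ_s = 360° × (138 − 33)/650.90 = 58.073°.
sin δ = sin 55.00° × sin 58.073° = 0.69524, so δ = +44.046°.
cos H₀ = −tan(+32.6°) tan(+44.046°) = -0.6186, H₀ = 2.2377 rad.
Bracket: H₀ sin φ sin δ + cos φ cos δ sin H₀ = 2.2377×0.53877×0.69524 + 0.84245×0.71878×0.78572 = 0.838185 + 0.475782 = 1.313967.
Q̄ = (S₀/π) × [bracket] = (229/π) × 1.313967 = 95.779 W/m².
— Configuration B (φ=-60.9°):
Solar declination: sin δ = sin ε · sin λ_s = sin 55.00° × sin 230.9° = -0.63570, so δ = -39.472°.
cos H₀ = −tan(-60.9°) tan(-39.472°) = -1.4796 ≤ −1 ⇒ polar day, H₀ = π.
Bracket: H₀ sin φ sin δ + cos φ cos δ sin H₀ = 3.1416×-0.87377×-0.63570 + 0.48634×0.77194×0.00000 = 1.745019 + 0.000000 = 1.745019.
Q̄ = (S₀/π) × [bracket] = (229/π) × 1.745019 = 127.20 W/m².
Ratio Q̄_A / Q̄_B = 95.779 / 127.20 = 0.7530.

Q̄_A / Q̄_B ≈ 0.753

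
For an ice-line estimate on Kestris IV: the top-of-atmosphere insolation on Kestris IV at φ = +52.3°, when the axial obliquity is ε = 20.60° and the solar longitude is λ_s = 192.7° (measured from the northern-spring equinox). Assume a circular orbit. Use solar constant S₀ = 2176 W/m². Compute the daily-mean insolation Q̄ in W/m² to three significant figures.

Q̄ ≈ 358 W/m²

Solar declination: sin δ = sin ε · sin λ_s = sin 20.60° × sin 192.7° = -0.07735, so δ = -4.436°.
cos H₀ = −tan(+52.3°) tan(-4.436°) = 0.1004, H₀ = 1.4702 rad.
Bracket: H₀ sin φ sin δ + cos φ cos δ sin H₀ = 1.4702×0.79122×-0.07735 + 0.61153×0.99700×0.99495 = -0.089978 + 0.606616 = 0.516638.
Q̄ = (S₀/π) × [bracket] = (2176/π) × 0.516638 = 357.8 W/m².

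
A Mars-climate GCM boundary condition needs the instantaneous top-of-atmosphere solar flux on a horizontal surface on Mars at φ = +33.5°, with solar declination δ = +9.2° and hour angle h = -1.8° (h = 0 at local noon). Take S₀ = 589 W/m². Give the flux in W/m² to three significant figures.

cos θ_z = sin φ sin δ + cos φ cos δ cos h = 0.088244 + 0.822753 = 0.910997.
Flux = S₀ · cos θ_z = 589 × 0.910997 = 536.6 W/m².

537 W/m²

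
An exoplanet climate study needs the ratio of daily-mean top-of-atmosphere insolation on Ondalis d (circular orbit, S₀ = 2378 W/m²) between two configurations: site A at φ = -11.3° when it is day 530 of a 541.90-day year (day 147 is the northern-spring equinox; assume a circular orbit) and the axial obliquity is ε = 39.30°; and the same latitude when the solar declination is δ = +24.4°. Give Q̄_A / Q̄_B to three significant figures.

— Configuration A (φ=-11.3°):
Solar longitude: λ_s = 360° × (530 − 147)/541.90 = 254.438°.
sin δ = sin 39.30° × sin 254.438° = -0.61016, so δ = -37.601°.
cos H₀ = −tan(-11.3°) tan(-37.601°) = -0.1539, H₀ = 1.7253 rad.
Bracket: H₀ sin φ sin δ + cos φ cos δ sin H₀ = 1.7253×-0.19595×-0.61016 + 0.98061×0.79228×0.98809 = 0.206278 + 0.767665 = 0.973943.
Q̄ = (S₀/π) × [bracket] = (2378/π) × 0.973943 = 737.22 W/m².
— Configuration B (φ=-11.3°):
cos H₀ = −tan(-11.3°) tan(+24.400°) = 0.0906, H₀ = 1.4800 rad.
Bracket: H₀ sin φ sin δ + cos φ cos δ sin H₀ = 1.4800×-0.19595×0.41310 + 0.98061×0.91068×0.99588 = -0.119801 + 0.889343 = 0.769542.
Q̄ = (S₀/π) × [bracket] = (2378/π) × 0.769542 = 582.50 W/m².
Ratio Q̄_A / Q̄_B = 737.22 / 582.50 = 1.266.

Q̄_A / Q̄_B ≈ 1.27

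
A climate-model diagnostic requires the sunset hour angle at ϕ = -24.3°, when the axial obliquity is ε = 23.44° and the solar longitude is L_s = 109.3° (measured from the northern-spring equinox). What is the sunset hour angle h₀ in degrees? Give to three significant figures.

h₀ = 79.5°

Solar declination: sin δ = sin ε · sin L_s = sin 23.44° × sin 109.3° = 0.37543, so δ = +22.051°.
cos h₀ = −tan ϕ · tan δ = −tan(-24.3°) × tan(+22.051°) = 0.1829, so h₀ = 1.3869 rad = 79.46°.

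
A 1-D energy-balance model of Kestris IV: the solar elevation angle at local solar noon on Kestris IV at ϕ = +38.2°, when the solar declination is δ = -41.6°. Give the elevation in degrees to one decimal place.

At local noon the hour angle is zero, so the zenith angle equals |ϕ − δ| = |+38.2° − (-41.600°)| = 79.800°.
Elevation = 90° − 79.800° = 10.2°.

10.2°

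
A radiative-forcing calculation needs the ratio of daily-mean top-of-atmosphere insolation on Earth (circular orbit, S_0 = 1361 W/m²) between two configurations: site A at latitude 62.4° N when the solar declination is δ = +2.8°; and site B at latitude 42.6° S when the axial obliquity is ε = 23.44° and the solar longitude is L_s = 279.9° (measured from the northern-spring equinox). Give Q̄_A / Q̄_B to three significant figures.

Q̄_A / Q̄_B ≈ 0.465

— Configuration A (ϕ=+62.4°):
cos h₀ = −tan(+62.4°) tan(+2.800°) = -0.0936, h₀ = 1.6645 rad.
Bracket: h₀ sin ϕ sin δ + cos ϕ cos δ sin h₀ = 1.6645×0.88620×0.04885 + 0.46330×0.99881×0.99561 = 0.072058 + 0.460717 = 0.532775.
Q̄ = (S_0/π) × [bracket] = (1361/π) × 0.532775 = 230.81 W/m².
— Configuration B (ϕ=-42.6°):
Solar declination: sin δ = sin ε · sin L_s = sin 23.44° × sin 279.9° = -0.39187, so δ = -23.071°.
cos h₀ = −tan(-42.6°) tan(-23.071°) = -0.3917, h₀ = 1.9732 rad.
Bracket: h₀ sin ϕ sin δ + cos ϕ cos δ sin h₀ = 1.9732×-0.67688×-0.39187 + 0.73610×0.92002×0.92011 = 0.523389 + 0.623123 = 1.146512.
Q̄ = (S_0/π) × [bracket] = (1361/π) × 1.146512 = 496.69 W/m².
Ratio Q̄_A / Q̄_B = 230.81 / 496.69 = 0.4647.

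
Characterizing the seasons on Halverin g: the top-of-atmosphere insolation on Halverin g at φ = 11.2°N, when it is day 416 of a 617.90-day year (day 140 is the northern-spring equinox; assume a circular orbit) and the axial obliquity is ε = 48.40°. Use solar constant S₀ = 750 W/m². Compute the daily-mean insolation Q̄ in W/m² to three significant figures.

Solar longitude: λ_s = 360° × (416 − 140)/617.90 = 160.803°.
sin δ = sin 48.40° × sin 160.803° = 0.24589, so δ = +14.235°.
cos H₀ = −tan(+11.2°) tan(+14.235°) = -0.0502, H₀ = 1.6210 rad.
Bracket: H₀ sin φ sin δ + cos φ cos δ sin H₀ = 1.6210×0.19423×0.24589 + 0.98096×0.96930×0.99874 = 0.077418 + 0.949646 = 1.027064.
Q̄ = (S₀/π) × [bracket] = (750/π) × 1.027064 = 245.2 W/m².

Q̄ ≈ 245 W/m²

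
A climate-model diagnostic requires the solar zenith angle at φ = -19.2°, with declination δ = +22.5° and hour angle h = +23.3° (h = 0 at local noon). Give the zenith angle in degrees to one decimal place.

cos θ_z = sin φ sin δ + cos φ cos δ cos h = -0.125852 + 0.801335 = 0.675483.
θ_z = arccos(0.675483) = 47.5°.

θ_z = 47.5°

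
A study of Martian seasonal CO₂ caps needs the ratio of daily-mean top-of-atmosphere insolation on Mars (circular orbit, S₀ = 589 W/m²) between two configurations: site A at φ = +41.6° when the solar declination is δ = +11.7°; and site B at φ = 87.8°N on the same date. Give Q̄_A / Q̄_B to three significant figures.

— Configuration A (φ=+41.6°):
cos H₀ = −tan(+41.6°) tan(+11.700°) = -0.1839, H₀ = 1.7557 rad.
Bracket: H₀ sin φ sin δ + cos φ cos δ sin H₀ = 1.7557×0.66393×0.20279 + 0.74780×0.97922×0.98295 = 0.236385 + 0.719776 = 0.956161.
Q̄ = (S₀/π) × [bracket] = (589/π) × 0.956161 = 179.27 W/m².
— Configuration B (φ=+87.8°):
cos H₀ = −tan(+87.8°) tan(+11.700°) = -5.3907 ≤ −1 ⇒ polar day, H₀ = π.
Bracket: H₀ sin φ sin δ + cos φ cos δ sin H₀ = 3.1416×0.99926×0.20279 + 0.03839×0.97922×0.00000 = 0.636614 + 0.000000 = 0.636614.
Q̄ = (S₀/π) × [bracket] = (589/π) × 0.636614 = 119.36 W/m².
Ratio Q̄_A / Q̄_B = 179.27 / 119.36 = 1.502.

Q̄_A / Q̄_B ≈ 1.50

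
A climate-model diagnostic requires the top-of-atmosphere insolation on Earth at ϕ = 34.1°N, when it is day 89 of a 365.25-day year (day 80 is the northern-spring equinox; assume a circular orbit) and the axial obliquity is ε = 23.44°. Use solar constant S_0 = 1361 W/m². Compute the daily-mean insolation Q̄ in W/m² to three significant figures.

Solar longitude: L_s = 360° × (89 − 80)/365.25 = 8.871°.
sin δ = sin 23.44° × sin 8.871° = 0.06134, so δ = +3.517°.
cos h₀ = −tan(+34.1°) tan(+3.517°) = -0.0416, h₀ = 1.6124 rad.
Bracket: h₀ sin ϕ sin δ + cos ϕ cos δ sin h₀ = 1.6124×0.56064×0.06134 + 0.82806×0.99812×0.99913 = 0.055450 + 0.825784 = 0.881234.
Q̄ = (S_0/π) × [bracket] = (1361/π) × 0.881234 = 381.8 W/m².

Q̄ ≈ 382 W/m²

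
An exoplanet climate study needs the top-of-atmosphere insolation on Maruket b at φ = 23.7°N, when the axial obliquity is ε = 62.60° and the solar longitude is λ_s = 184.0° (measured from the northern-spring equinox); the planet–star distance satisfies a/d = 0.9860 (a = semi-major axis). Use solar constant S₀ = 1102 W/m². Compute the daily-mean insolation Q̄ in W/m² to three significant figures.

Q̄ ≈ 298 W/m²

Solar declination: sin δ = sin ε · sin λ_s = sin 62.60° × sin 184.0° = -0.06193, so δ = -3.551°.
cos H₀ = −tan(+23.7°) tan(-3.551°) = 0.0272, H₀ = 1.5436 rad.
Bracket: H₀ sin φ sin δ + cos φ cos δ sin H₀ = 1.5436×0.40195×-0.06193 + 0.91566×0.99808×0.99963 = -0.038424 + 0.913564 = 0.875140.
Inverse-square distance factor (a/d)² = 0.9860² = 0.972196.
Q̄ = (S₀/π) × 0.972196 × [bracket] = (1102/π) × 0.972196 × 0.875140 = 298.4 W/m².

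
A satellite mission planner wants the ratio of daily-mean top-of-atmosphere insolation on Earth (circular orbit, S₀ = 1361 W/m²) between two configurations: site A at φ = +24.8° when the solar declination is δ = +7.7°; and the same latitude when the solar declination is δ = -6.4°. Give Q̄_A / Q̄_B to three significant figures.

— Configuration A (φ=+24.8°):
cos H₀ = −tan(+24.8°) tan(+7.700°) = -0.0625, H₀ = 1.6333 rad.
Bracket: H₀ sin φ sin δ + cos φ cos δ sin H₀ = 1.6333×0.41945×0.13399 + 0.90778×0.99098×0.99805 = 0.091795 + 0.897838 = 0.989633.
Q̄ = (S₀/π) × [bracket] = (1361/π) × 0.989633 = 428.73 W/m².
— Configuration B (φ=+24.8°):
cos H₀ = −tan(+24.8°) tan(-6.400°) = 0.0518, H₀ = 1.5189 rad.
Bracket: H₀ sin φ sin δ + cos φ cos δ sin H₀ = 1.5189×0.41945×-0.11147 + 0.90778×0.99377×0.99866 = -0.071018 + 0.900916 = 0.829898.
Q̄ = (S₀/π) × [bracket] = (1361/π) × 0.829898 = 359.53 W/m².
Ratio Q̄_A / Q̄_B = 428.73 / 359.53 = 1.192.

Q̄_A / Q̄_B ≈ 1.19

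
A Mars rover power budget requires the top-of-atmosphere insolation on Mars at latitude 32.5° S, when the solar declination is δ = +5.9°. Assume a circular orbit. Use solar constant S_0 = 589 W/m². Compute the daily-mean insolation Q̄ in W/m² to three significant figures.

cos h₀ = −tan(-32.5°) tan(+5.900°) = 0.0658, h₀ = 1.5049 rad.
Bracket: h₀ sin ϕ sin δ + cos ϕ cos δ sin h₀ = 1.5049×-0.53730×0.10279 + 0.84339×0.99470×0.99783 = -0.083114 + 0.837100 = 0.753986.
Q̄ = (S_0/π) × [bracket] = (589/π) × 0.753986 = 141.4 W/m².

Q̄ ≈ 141 W/m²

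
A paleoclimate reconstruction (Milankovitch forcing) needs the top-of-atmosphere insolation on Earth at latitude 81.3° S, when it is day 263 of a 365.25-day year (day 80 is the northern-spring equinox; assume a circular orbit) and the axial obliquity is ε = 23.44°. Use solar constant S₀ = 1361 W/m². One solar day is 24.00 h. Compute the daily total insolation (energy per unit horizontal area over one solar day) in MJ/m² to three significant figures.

5.81 MJ/m²

Solar longitude: λ_s = 360° × (263 − 80)/365.25 = 180.370°.
sin δ = sin 23.44° × sin 180.370° = -0.00257, so δ = -0.147°.
cos H₀ = −tan(-81.3°) tan(-0.147°) = -0.0168, H₀ = 1.5876 rad.
Bracket: H₀ sin φ sin δ + cos φ cos δ sin H₀ = 1.5876×-0.98849×-0.00257 + 0.15126×1.00000×0.99986 = 0.004033 + 0.151239 = 0.155272.
Q̄ = (S₀/π) × [bracket] = (1361/π) × 0.155272 = 67.267 W/m².
Daily total = Q̄ × 24.00 h × 3600 s/h = 67.267 × 24.00 × 3600 / 10⁶ = 5.812 MJ/m².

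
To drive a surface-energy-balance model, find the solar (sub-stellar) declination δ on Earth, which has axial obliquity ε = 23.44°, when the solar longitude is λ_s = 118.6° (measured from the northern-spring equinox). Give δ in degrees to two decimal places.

sin δ = sin ε · sin λ_s = sin 23.44° × sin 118.6° = 0.349252.
δ = arcsin(0.349252) = +20.44°.

δ = +20.44°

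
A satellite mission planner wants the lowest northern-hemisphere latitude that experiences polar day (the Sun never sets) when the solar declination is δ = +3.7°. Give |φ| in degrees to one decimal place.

Polar day requires cos H₀ = −tan φ tan δ ≤ −1, i.e. tan φ tan δ ≥ 1.
The boundary is |tan φ| · |tan δ| = 1, so |φ| = 90° − |δ| = 90° − 3.7° = 86.3° in the northern hemisphere.

|φ| = 86.3°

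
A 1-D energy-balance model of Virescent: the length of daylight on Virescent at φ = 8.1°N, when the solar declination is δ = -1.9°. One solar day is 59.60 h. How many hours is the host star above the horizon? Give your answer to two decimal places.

cos H₀ = −tan φ · tan δ = −tan(+8.1°) × tan(-1.900°) = 0.0047, so H₀ = 1.5661 rad = 89.73°.
Daylight = 2H₀/(2π) × 59.60 h = (1.5661/π) × 59.60 = 29.71 h.

29.71 h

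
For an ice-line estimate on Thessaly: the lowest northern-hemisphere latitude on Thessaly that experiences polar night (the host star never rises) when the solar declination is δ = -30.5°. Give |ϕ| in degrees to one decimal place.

|ϕ| = 59.5°

Polar night requires cos h₀ = −tan ϕ tan δ ≥ 1, i.e. tan ϕ tan δ ≤ −1.
The boundary is |tan ϕ| · |tan δ| = 1, so |ϕ| = 90° − |δ| = 90° − 30.5° = 59.5° in the northern hemisphere.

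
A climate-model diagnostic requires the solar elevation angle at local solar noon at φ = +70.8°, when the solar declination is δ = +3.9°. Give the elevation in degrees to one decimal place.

At local noon the hour angle is zero, so the zenith angle equals |φ − δ| = |+70.8° − (+3.900°)| = 66.900°.
Elevation = 90° − 66.900° = 23.1°.

23.1°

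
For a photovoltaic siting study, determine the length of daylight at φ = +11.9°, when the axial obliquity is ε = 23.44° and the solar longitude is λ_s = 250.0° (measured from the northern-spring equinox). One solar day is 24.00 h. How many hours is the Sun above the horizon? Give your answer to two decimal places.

11.35 h

Solar declination: sin δ = sin ε · sin λ_s = sin 23.44° × sin 250.0° = -0.37380, so δ = -21.950°.
cos H₀ = −tan φ · tan δ = −tan(+11.9°) × tan(-21.950°) = 0.0849, so H₀ = 1.4858 rad = 85.13°.
Daylight = 2H₀/(2π) × 24.00 h = (1.4858/π) × 24.00 = 11.35 h.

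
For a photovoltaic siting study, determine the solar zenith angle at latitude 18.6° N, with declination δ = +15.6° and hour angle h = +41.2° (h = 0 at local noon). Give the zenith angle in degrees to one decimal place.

θ_z = 39.4°

cos θ_z = sin ϕ sin δ + cos ϕ cos δ cos h = 0.085774 + 0.686846 = 0.772620.
θ_z = arccos(0.772620) = 39.4°.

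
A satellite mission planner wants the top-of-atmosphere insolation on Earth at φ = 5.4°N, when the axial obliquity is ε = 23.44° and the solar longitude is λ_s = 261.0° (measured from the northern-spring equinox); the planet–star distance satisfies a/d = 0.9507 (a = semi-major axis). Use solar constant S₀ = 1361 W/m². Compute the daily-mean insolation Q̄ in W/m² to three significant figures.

Q̄ ≈ 336 W/m²

Solar declination: sin δ = sin ε · sin λ_s = sin 23.44° × sin 261.0° = -0.39289, so δ = -23.135°.
cos H₀ = −tan(+5.4°) tan(-23.135°) = 0.0404, H₀ = 1.5304 rad.
Bracket: H₀ sin φ sin δ + cos φ cos δ sin H₀ = 1.5304×0.09411×-0.39289 + 0.99556×0.91959×0.99918 = -0.056586 + 0.914756 = 0.858170.
Inverse-square distance factor (a/d)² = 0.9507² = 0.903830.
Q̄ = (S₀/π) × 0.903830 × [bracket] = (1361/π) × 0.903830 × 0.858170 = 336.0 W/m².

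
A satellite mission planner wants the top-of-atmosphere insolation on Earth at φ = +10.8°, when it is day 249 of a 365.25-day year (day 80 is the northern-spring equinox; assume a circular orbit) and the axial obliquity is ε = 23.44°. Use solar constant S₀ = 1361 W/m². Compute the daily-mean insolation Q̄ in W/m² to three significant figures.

Solar longitude: λ_s = 360° × (249 − 80)/365.25 = 166.571°.
sin δ = sin 23.44° × sin 166.571° = 0.09238, so δ = +5.301°.
cos H₀ = −tan(+10.8°) tan(+5.301°) = -0.0177, H₀ = 1.5885 rad.
Bracket: H₀ sin φ sin δ + cos φ cos δ sin H₀ = 1.5885×0.18738×0.09238 + 0.98229×0.99572×0.99984 = 0.027497 + 0.977929 = 1.005426.
Q̄ = (S₀/π) × [bracket] = (1361/π) × 1.005426 = 435.6 W/m².

Q̄ ≈ 436 W/m²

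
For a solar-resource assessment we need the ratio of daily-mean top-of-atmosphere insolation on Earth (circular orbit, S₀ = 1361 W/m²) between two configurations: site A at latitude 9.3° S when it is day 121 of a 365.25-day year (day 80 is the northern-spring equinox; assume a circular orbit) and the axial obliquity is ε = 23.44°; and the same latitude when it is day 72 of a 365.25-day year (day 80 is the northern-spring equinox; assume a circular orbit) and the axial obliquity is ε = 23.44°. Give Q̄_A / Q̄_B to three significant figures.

Q̄_A / Q̄_B ≈ 0.890

— Configuration A (φ=-9.3°):
Solar longitude: λ_s = 360° × (121 − 80)/365.25 = 40.411°.
sin δ = sin 23.44° × sin 40.411° = 0.25787, so δ = +14.944°.
cos H₀ = −tan(-9.3°) tan(+14.944°) = 0.0437, H₀ = 1.5271 rad.
Bracket: H₀ sin φ sin δ + cos φ cos δ sin H₀ = 1.5271×-0.16160×0.25787 + 0.98686×0.96618×0.99904 = -0.063637 + 0.952569 = 0.888932.
Q̄ = (S₀/π) × [bracket] = (1361/π) × 0.888932 = 385.10 W/m².
— Configuration B (φ=-9.3°):
Solar longitude: λ_s = 360° × (72 − 80)/365.25 = -7.885°, i.e. -7.885° + 360° = 352.115°.
sin δ = sin 23.44° × sin 352.115° = -0.05457, so δ = -3.128°.
cos H₀ = −tan(-9.3°) tan(-3.128°) = -0.0089, H₀ = 1.5797 rad.
Bracket: H₀ sin φ sin δ + cos φ cos δ sin H₀ = 1.5797×-0.16160×-0.05457 + 0.98686×0.99851×0.99996 = 0.013931 + 0.985350 = 0.999281.
Q̄ = (S₀/π) × [bracket] = (1361/π) × 0.999281 = 432.91 W/m².
Ratio Q̄_A / Q̄_B = 385.10 / 432.91 = 0.8896.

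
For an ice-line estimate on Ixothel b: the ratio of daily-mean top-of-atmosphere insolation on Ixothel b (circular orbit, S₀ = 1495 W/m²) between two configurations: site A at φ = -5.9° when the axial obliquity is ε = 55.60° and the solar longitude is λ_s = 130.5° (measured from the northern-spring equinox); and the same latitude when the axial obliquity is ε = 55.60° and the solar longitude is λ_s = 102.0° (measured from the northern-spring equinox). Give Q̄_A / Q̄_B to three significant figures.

— Configuration A (φ=-5.9°):
Solar declination: sin δ = sin ε · sin λ_s = sin 55.60° × sin 130.5° = 0.62742, so δ = +38.860°.
cos H₀ = −tan(-5.9°) tan(+38.860°) = 0.0833, H₀ = 1.4874 rad.
Bracket: H₀ sin φ sin δ + cos φ cos δ sin H₀ = 1.4874×-0.10279×0.62742 + 0.99470×0.77868×0.99653 = -0.095926 + 0.771865 = 0.675939.
Q̄ = (S₀/π) × [bracket] = (1495/π) × 0.675939 = 321.66 W/m².
— Configuration B (φ=-5.9°):
Solar declination: sin δ = sin ε · sin λ_s = sin 55.60° × sin 102.0° = 0.80708, so δ = +53.812°.
cos H₀ = −tan(-5.9°) tan(+53.812°) = 0.1413, H₀ = 1.4291 rad.
Bracket: H₀ sin φ sin δ + cos φ cos δ sin H₀ = 1.4291×-0.10279×0.80708 + 0.99470×0.59044×0.98997 = -0.118558 + 0.581420 = 0.462862.
Q̄ = (S₀/π) × [bracket] = (1495/π) × 0.462862 = 220.26 W/m².
Ratio Q̄_A / Q̄_B = 321.66 / 220.26 = 1.460.

Q̄_A / Q̄_B ≈ 1.46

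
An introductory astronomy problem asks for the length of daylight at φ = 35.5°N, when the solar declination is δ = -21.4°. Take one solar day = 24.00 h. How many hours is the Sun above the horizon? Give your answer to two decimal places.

cos H₀ = −tan φ · tan δ = −tan(+35.5°) × tan(-21.400°) = 0.2795, so H₀ = 1.2875 rad = 73.77°.
Daylight = 2H₀/(2π) × 24.00 h = (1.2875/π) × 24.00 = 9.84 h.

9.84 h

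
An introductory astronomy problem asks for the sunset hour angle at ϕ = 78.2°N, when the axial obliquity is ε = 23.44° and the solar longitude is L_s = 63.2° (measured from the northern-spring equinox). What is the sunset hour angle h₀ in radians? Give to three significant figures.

Solar declination: sin δ = sin ε · sin L_s = sin 23.44° × sin 63.2° = 0.35506, so δ = +20.797°.
Sunrise equation: cos h₀ = −tan ϕ · tan δ = -1.8180 ≤ −1, so the Sun never sets (polar day) and h₀ = π.

h₀ = 3.14 rad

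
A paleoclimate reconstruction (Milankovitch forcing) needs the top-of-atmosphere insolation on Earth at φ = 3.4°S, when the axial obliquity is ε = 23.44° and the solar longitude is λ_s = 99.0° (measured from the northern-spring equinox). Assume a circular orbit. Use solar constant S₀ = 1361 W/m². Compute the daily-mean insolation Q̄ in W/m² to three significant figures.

Q̄ ≈ 382 W/m²

Solar declination: sin δ = sin ε · sin λ_s = sin 23.44° × sin 99.0° = 0.39289, so δ = +23.135°.
cos H₀ = −tan(-3.4°) tan(+23.135°) = 0.0254, H₀ = 1.5454 rad.
Bracket: H₀ sin φ sin δ + cos φ cos δ sin H₀ = 1.5454×-0.05931×0.39289 + 0.99824×0.91959×0.99968 = -0.036011 + 0.917678 = 0.881667.
Q̄ = (S₀/π) × [bracket] = (1361/π) × 0.881667 = 382.0 W/m².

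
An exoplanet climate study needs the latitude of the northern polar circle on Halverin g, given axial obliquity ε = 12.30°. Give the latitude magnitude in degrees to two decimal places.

77.70°

The polar circle is the lowest latitude that experiences at least one full rotation of continuous daylight at the northern-summer solstice; it lies at |φ| = 90° − ε = 90° − 12.30° = 77.70°.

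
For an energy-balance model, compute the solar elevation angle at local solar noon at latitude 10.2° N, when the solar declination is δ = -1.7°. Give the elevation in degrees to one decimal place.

At local noon the hour angle is zero, so the zenith angle equals |φ − δ| = |+10.2° − (-1.700°)| = 11.900°.
Elevation = 90° − 11.900° = 78.1°.

78.1°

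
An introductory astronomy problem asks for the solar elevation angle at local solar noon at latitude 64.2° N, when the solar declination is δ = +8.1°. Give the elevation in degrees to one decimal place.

At local noon the hour angle is zero, so the zenith angle equals |φ − δ| = |+64.2° − (+8.100°)| = 56.100°.
Elevation = 90° − 56.100° = 33.9°.

33.9°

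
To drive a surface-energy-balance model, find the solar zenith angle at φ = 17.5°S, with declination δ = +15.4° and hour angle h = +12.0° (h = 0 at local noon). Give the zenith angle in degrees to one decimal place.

cos θ_z = sin φ sin δ + cos φ cos δ cos h = -0.079854 + 0.899381 = 0.819527.
θ_z = arccos(0.819527) = 35.0°.

θ_z = 35.0°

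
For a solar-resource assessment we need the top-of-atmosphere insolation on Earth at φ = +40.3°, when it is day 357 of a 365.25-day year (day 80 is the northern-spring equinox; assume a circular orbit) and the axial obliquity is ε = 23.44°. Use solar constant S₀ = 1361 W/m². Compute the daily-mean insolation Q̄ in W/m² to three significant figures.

Solar longitude: λ_s = 360° × (357 − 80)/365.25 = 273.018°.
sin δ = sin 23.44° × sin 273.018° = -0.39724, so δ = -23.406°.
cos H₀ = −tan(+40.3°) tan(-23.406°) = 0.3671, H₀ = 1.1949 rad.
Bracket: H₀ sin φ sin δ + cos φ cos δ sin H₀ = 1.1949×0.64679×-0.39724 + 0.76267×0.91772×0.93019 = -0.307007 + 0.651056 = 0.344049.
Q̄ = (S₀/π) × [bracket] = (1361/π) × 0.344049 = 149.0 W/m².

Q̄ ≈ 149 W/m²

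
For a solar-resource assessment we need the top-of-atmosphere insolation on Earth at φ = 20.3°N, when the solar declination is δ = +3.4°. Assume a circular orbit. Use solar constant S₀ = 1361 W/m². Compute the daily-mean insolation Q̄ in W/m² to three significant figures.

Q̄ ≈ 420 W/m²

cos H₀ = −tan(+20.3°) tan(+3.400°) = -0.0220, H₀ = 1.5928 rad.
Bracket: H₀ sin φ sin δ + cos φ cos δ sin H₀ = 1.5928×0.34694×0.05931 + 0.93789×0.99824×0.99976 = 0.032775 + 0.936015 = 0.968790.
Q̄ = (S₀/π) × [bracket] = (1361/π) × 0.968790 = 419.7 W/m².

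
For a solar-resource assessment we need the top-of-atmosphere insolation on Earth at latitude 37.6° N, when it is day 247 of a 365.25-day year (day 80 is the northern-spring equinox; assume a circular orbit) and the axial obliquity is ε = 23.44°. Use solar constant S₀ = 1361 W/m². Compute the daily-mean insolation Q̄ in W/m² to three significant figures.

Solar longitude: λ_s = 360° × (247 − 80)/365.25 = 164.600°.
sin δ = sin 23.44° × sin 164.600° = 0.10564, so δ = +6.064°.
cos H₀ = −tan(+37.6°) tan(+6.064°) = -0.0818, H₀ = 1.6527 rad.
Bracket: H₀ sin φ sin δ + cos φ cos δ sin H₀ = 1.6527×0.61015×0.10564 + 0.79229×0.99440×0.99665 = 0.106527 + 0.785214 = 0.891741.
Q̄ = (S₀/π) × [bracket] = (1361/π) × 0.891741 = 386.3 W/m².

Q̄ ≈ 386 W/m²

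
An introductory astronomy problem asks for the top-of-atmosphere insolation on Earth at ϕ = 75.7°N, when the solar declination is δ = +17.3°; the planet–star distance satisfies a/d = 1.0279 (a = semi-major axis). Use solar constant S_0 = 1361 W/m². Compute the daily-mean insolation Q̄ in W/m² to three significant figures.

cos h₀ = −tan(+75.7°) tan(+17.300°) = -1.2219 ≤ −1 ⇒ polar day, h₀ = π.
Bracket: h₀ sin ϕ sin δ + cos ϕ cos δ sin h₀ = 3.1416×0.96902×0.29737 + 0.24700×0.95476×0.00000 = 0.905276 + 0.000000 = 0.905276.
Inverse-square distance factor (a/d)² = 1.0279² = 1.056578.
Q̄ = (S_0/π) × 1.056578 × [bracket] = (1361/π) × 1.056578 × 0.905276 = 414.4 W/m².

Q̄ ≈ 414 W/m²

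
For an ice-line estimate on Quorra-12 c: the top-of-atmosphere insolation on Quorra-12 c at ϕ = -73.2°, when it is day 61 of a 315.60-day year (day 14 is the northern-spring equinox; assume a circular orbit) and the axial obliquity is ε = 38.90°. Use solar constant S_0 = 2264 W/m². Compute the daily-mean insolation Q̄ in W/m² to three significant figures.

Q̄ ≈ 0.00 W/m²

Solar longitude: L_s = 360° × (61 − 14)/315.60 = 53.612°.
sin δ = sin 38.90° × sin 53.612° = 0.50552, so δ = +30.366°.
cos h₀ = −tan(-73.2°) tan(+30.366°) = 1.9406 ≥ 1 ⇒ polar night, h₀ = 0 and Q̄ = 0.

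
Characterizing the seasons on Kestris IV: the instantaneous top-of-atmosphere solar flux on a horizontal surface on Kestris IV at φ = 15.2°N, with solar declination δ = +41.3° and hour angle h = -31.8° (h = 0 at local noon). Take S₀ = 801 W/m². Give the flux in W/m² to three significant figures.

632 W/m²

cos θ_z = sin φ sin δ + cos φ cos δ cos h = 0.173045 + 0.616157 = 0.789202.
Flux = S₀ · cos θ_z = 801 × 0.789202 = 632.2 W/m².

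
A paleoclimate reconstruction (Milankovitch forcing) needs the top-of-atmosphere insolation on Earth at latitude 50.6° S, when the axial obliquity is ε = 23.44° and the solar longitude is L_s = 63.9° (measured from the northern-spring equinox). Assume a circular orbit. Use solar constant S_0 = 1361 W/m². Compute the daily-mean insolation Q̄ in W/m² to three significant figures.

Solar declination: sin δ = sin ε · sin L_s = sin 23.44° × sin 63.9° = 0.35723, so δ = +20.930°.
cos h₀ = −tan(-50.6°) tan(+20.930°) = 0.4656, h₀ = 1.0865 rad.
Bracket: h₀ sin ϕ sin δ + cos ϕ cos δ sin h₀ = 1.0865×-0.77273×0.35723 + 0.63473×0.93402×0.88499 = -0.299920 + 0.524667 = 0.224747.
Q̄ = (S_0/π) × [bracket] = (1361/π) × 0.224747 = 97.36 W/m².

Q̄ ≈ 97.4 W/m²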